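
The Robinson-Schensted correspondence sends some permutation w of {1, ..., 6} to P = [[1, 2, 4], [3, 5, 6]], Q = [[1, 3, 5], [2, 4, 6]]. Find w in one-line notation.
3 1 5 2 6 4

Reverse the RSK construction: for i from n down to 1, find the cell of Q containing i, remove the entry at that cell from P, and reverse-bump it up through P; the value ejected from row 1 is w(i).

Step i=6: Q has 6 at row 2, column 3; remove 6 from row 2 of P and reverse-bump: 6 enters row 1 and ejects 4. So w(6) = 4. P is now [[1, 2, 6], [3, 5]].
Step i=5: Q has 5 at row 1, column 3; remove that cell from P, ejecting 6. So w(5) = 6. P is now [[1, 2], [3, 5]].
Step i=4: Q has 4 at row 2, column 2; remove 5 from row 2 of P and reverse-bump: 5 enters row 1 and ejects 2. So w(4) = 2. P is now [[1, 5], [3]].
Step i=3: Q has 3 at row 1, column 2; remove that cell from P, ejecting 5. So w(3) = 5. P is now [[1], [3]].
Step i=2: Q has 2 at row 2, column 1; remove 3 from row 2 of P and reverse-bump: 3 enters row 1 and ejects 1. So w(2) = 1. P is now [[3]].
Step i=1: Q has 1 at row 1, column 1; remove that cell from P, ejecting 3. So w(1) = 3. P is now [].

So w = 3 1 5 2 6 4.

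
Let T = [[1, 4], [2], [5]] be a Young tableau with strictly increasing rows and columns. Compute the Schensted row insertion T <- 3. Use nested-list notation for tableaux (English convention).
[[1, 3], [2, 4], [5]]

In row 1, 3 replaces 4 (the leftmost entry greater than 3); 4 is bumped to row 2. 4 is appended to row 2. The new tableau is [[1, 3], [2, 4], [5]].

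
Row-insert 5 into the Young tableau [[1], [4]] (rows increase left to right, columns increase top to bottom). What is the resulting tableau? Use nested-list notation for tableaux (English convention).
[[1, 5], [4]]

5 is larger than every entry of row 1, so it is appended to row 1. The new tableau is [[1, 5], [4]].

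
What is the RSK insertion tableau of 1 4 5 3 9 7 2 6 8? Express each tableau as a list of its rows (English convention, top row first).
Insert 1: appended to row 1. P = [[1]].
Insert 4: appended to row 1. P = [[1, 4]].
Insert 5: appended to row 1. P = [[1, 4, 5]].
Insert 3: 3 bumps 4 from row 1; 4 starts row 2. P = [[1, 3, 5], [4]].
Insert 9: appended to row 1. P = [[1, 3, 5, 9], [4]].
Insert 7: 7 bumps 9 from row 1; 9 appends to row 2. P = [[1, 3, 5, 7], [4, 9]].
Insert 2: 2 bumps 3 from row 1; 3 bumps 4 from row 2; 4 starts row 3. P = [[1, 2, 5, 7], [3, 9], [4]].
Insert 6: 6 bumps 7 from row 1; 7 bumps 9 from row 2; 9 appends to row 3. P = [[1, 2, 5, 6], [3, 7], [4, 9]].
Insert 8: appended to row 1. P = [[1, 2, 5, 6, 8], [3, 7], [4, 9]].

So P = [[1, 2, 5, 6, 8], [3, 7], [4, 9]].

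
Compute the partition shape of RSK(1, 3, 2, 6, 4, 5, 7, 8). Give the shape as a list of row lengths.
Row-insert each entry into an empty tableau.

After inserting 1: P = [[1]].
After inserting 3: P = [[1, 3]].
After inserting 2: P = [[1, 2], [3]].
After inserting 6: P = [[1, 2, 6], [3]].
After inserting 4: P = [[1, 2, 4], [3, 6]].
After inserting 5: P = [[1, 2, 4, 5], [3, 6]].
After inserting 7: P = [[1, 2, 4, 5, 7], [3, 6]].
After inserting 8: P = [[1, 2, 4, 5, 7, 8], [3, 6]].

The final insertion tableau P = [[1, 2, 4, 5, 7, 8], [3, 6]] has shape [6, 2].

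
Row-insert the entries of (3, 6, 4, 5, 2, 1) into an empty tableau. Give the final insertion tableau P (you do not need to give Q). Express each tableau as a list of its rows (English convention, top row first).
P = [[1, 4, 5], [2], [3], [6]]

After inserting 3: P = [[3]].
After inserting 6: P = [[3, 6]].
After inserting 4: P = [[3, 4], [6]].
After inserting 5: P = [[3, 4, 5], [6]].
After inserting 2: P = [[2, 4, 5], [3], [6]].
After inserting 1: P = [[1, 4, 5], [2], [3], [6]].

So P = [[1, 4, 5], [2], [3], [6]].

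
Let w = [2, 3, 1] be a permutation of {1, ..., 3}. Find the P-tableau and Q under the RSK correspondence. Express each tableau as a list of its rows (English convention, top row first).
Insert each entry of the permutation into P by Schensted row insertion, recording in Q the position of each new cell.

Insert 2: appended to row 1. P = [[2]].
Insert 3: appended to row 1. P = [[2, 3]].
Insert 1: 1 bumps 2 from row 1; 2 starts row 2. P = [[1, 3], [2]].

So P = [[1, 3], [2]], Q = [[1, 2], [3]].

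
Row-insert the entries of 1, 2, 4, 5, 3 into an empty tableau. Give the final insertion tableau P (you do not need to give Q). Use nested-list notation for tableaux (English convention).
P = [[1, 2, 3, 5], [4]]

Insert 1: appended to row 1. P = [[1]].
Insert 2: appended to row 1. P = [[1, 2]].
Insert 4: appended to row 1. P = [[1, 2, 4]].
Insert 5: appended to row 1. P = [[1, 2, 4, 5]].
Insert 3: 3 bumps 4 from row 1; 4 starts row 2. P = [[1, 2, 3, 5], [4]].

So P = [[1, 2, 3, 5], [4]].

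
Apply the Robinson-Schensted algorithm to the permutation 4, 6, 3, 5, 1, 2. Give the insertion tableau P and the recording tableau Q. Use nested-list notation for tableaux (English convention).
Insert each entry of the permutation into P by Schensted row insertion, recording in Q the position of each new cell.

Insert 4: appended to row 1. P = [[4]], Q = [[1]].
Insert 6: appended to row 1. P = [[4, 6]], Q = [[1, 2]].
Insert 3: 3 bumps 4 from row 1; 4 starts row 2. P = [[3, 6], [4]], Q = [[1, 2], [3]].
Insert 5: 5 bumps 6 from row 1; 6 appends to row 2. P = [[3, 5], [4, 6]], Q = [[1, 2], [3, 4]].
Insert 1: 1 bumps 3 from row 1; 3 bumps 4 from row 2; 4 starts row 3. P = [[1, 5], [3, 6], [4]], Q = [[1, 2], [3, 4], [5]].
Insert 2: 2 bumps 5 from row 1; 5 bumps 6 from row 2; 6 appends to row 3. P = [[1, 2], [3, 5], [4, 6]], Q = [[1, 2], [3, 4], [5, 6]].

So P = [[1, 2], [3, 5], [4, 6]], Q = [[1, 2], [3, 4], [5, 6]].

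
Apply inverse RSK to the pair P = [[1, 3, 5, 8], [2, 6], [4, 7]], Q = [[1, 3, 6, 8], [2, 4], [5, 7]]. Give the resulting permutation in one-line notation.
Reverse the RSK construction: for i from n down to 1, find the cell of Q containing i, remove the entry at that cell from P, and reverse-bump it up through P; the value ejected from row 1 is w(i).

Step i=8: Q has 8 at row 1, column 4; remove that cell from P, ejecting 8. So w(8) = 8. P is now [[1, 3, 5], [2, 6], [4, 7]].
Step i=7: Q has 7 at row 3, column 2; remove 7 from row 3 of P and reverse-bump: 7 enters row 2 and ejects 6; 6 enters row 1 and ejects 5. So w(7) = 5. P is now [[1, 3, 6], [2, 7], [4]].
Step i=6: Q has 6 at row 1, column 3; remove that cell from P, ejecting 6. So w(6) = 6. P is now [[1, 3], [2, 7], [4]].
Step i=5: Q has 5 at row 3, column 1; remove 4 from row 3 of P and reverse-bump: 4 enters row 2 and ejects 2; 2 enters row 1 and ejects 1. So w(5) = 1. P is now [[2, 3], [4, 7]].
Step i=4: Q has 4 at row 2, column 2; remove 7 from row 2 of P and reverse-bump: 7 enters row 1 and ejects 3. So w(4) = 3. P is now [[2, 7], [4]].
Step i=3: Q has 3 at row 1, column 2; remove that cell from P, ejecting 7. So w(3) = 7. P is now [[2], [4]].
Step i=2: Q has 2 at row 2, column 1; remove 4 from row 2 of P and reverse-bump: 4 enters row 1 and ejects 2. So w(2) = 2. P is now [[4]].
Step i=1: Q has 1 at row 1, column 1; remove that cell from P, ejecting 4. So w(1) = 4. P is now [].

So w = 4 2 7 3 1 6 5 8.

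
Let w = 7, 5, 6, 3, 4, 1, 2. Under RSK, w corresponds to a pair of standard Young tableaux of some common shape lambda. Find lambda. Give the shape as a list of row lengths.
[2, 2, 2, 1]

Row-insert each entry into an empty tableau.

After inserting 7: P = [[7]].
After inserting 5: P = [[5], [7]].
After inserting 6: P = [[5, 6], [7]].
After inserting 3: P = [[3, 6], [5], [7]].
After inserting 4: P = [[3, 4], [5, 6], [7]].
After inserting 1: P = [[1, 4], [3, 6], [5], [7]].
After inserting 2: P = [[1, 2], [3, 4], [5, 6], [7]].

The final insertion tableau P = [[1, 2], [3, 4], [5, 6], [7]] has shape [2, 2, 2, 1].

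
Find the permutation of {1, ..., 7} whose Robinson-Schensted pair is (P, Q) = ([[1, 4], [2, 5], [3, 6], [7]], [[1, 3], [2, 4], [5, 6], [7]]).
Reverse the RSK construction: for i from n down to 1, find the cell of Q containing i, remove the entry at that cell from P, and reverse-bump it up through P; the value ejected from row 1 is w(i).

Step i=7: Q has 7 at row 4, column 1; remove 7 from row 4 of P and reverse-bump: 7 enters row 3 and ejects 6; 6 enters row 2 and ejects 5; 5 enters row 1 and ejects 4. So w(7) = 4. P is now [[1, 5], [2, 6], [3, 7]].
Step i=6: Q has 6 at row 3, column 2; remove 7 from row 3 of P and reverse-bump: 7 enters row 2 and ejects 6; 6 enters row 1 and ejects 5. So w(6) = 5. P is now [[1, 6], [2, 7], [3]].
Step i=5: Q has 5 at row 3, column 1; remove 3 from row 3 of P and reverse-bump: 3 enters row 2 and ejects 2; 2 enters row 1 and ejects 1. So w(5) = 1. P is now [[2, 6], [3, 7]].
Step i=4: Q has 4 at row 2, column 2; remove 7 from row 2 of P and reverse-bump: 7 enters row 1 and ejects 6. So w(4) = 6. P is now [[2, 7], [3]].
Step i=3: Q has 3 at row 1, column 2; remove that cell from P, ejecting 7. So w(3) = 7. P is now [[2], [3]].
Step i=2: Q has 2 at row 2, column 1; remove 3 from row 2 of P and reverse-bump: 3 enters row 1 and ejects 2. So w(2) = 2. P is now [[3]].
Step i=1: Q has 1 at row 1, column 1; remove that cell from P, ejecting 3. So w(1) = 3. P is now [].

So w = 3 2 7 6 1 5 4.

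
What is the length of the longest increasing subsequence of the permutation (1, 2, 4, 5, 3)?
4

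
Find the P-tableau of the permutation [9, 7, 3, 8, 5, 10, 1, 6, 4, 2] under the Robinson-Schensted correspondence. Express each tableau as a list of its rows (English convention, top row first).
Insert 9: appended to row 1. P = [[9]].
Insert 7: 7 bumps 9 from row 1; 9 starts row 2. P = [[7], [9]].
Insert 3: 3 bumps 7 from row 1; 7 bumps 9 from row 2; 9 starts row 3. P = [[3], [7], [9]].
Insert 8: appended to row 1. P = [[3, 8], [7], [9]].
Insert 5: 5 bumps 8 from row 1; 8 appends to row 2. P = [[3, 5], [7, 8], [9]].
Insert 10: appended to row 1. P = [[3, 5, 10], [7, 8], [9]].
Insert 1: 1 bumps 3 from row 1; 3 bumps 7 from row 2; 7 bumps 9 from row 3; 9 starts row 4. P = [[1, 5, 10], [3, 8], [7], [9]].
Insert 6: 6 bumps 10 from row 1; 10 appends to row 2. P = [[1, 5, 6], [3, 8, 10], [7], [9]].
Insert 4: 4 bumps 5 from row 1; 5 bumps 8 from row 2; 8 appends to row 3. P = [[1, 4, 6], [3, 5, 10], [7, 8], [9]].
Insert 2: 2 bumps 4 from row 1; 4 bumps 5 from row 2; 5 bumps 7 from row 3; 7 bumps 9 from row 4; 9 starts row 5. P = [[1, 2, 6], [3, 4, 10], [5, 8], [7], [9]].

So P = [[1, 2, 6], [3, 4, 10], [5, 8], [7], [9]].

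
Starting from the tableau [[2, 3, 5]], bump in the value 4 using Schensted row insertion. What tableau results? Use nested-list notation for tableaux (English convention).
[[2, 3, 4], [5]]

In row 1, 4 replaces 5 (the leftmost entry greater than 4); 5 is bumped to row 2. 5 starts a new row 2. The new tableau is [[2, 3, 4], [5]].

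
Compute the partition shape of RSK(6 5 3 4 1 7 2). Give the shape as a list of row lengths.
[3, 2, 1, 1]

Row-insert each entry into an empty tableau.

After inserting 6: P = [[6]].
After inserting 5: P = [[5], [6]].
After inserting 3: P = [[3], [5], [6]].
After inserting 4: P = [[3, 4], [5], [6]].
After inserting 1: P = [[1, 4], [3], [5], [6]].
After inserting 7: P = [[1, 4, 7], [3], [5], [6]].
After inserting 2: P = [[1, 2, 7], [3, 4], [5], [6]].

The final insertion tableau P = [[1, 2, 7], [3, 4], [5], [6]] has shape [3, 2, 1, 1].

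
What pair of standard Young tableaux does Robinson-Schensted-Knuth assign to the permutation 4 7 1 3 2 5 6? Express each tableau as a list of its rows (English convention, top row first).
P = [[1, 2, 5, 6], [3, 7], [4]], Q = [[1, 2, 6, 7], [3, 4], [5]]

Insert each entry of the permutation into P by Schensted row insertion, recording in Q the position of each new cell.

Insert 4: appended to row 1. P = [[4]], Q = [[1]].
Insert 7: appended to row 1. P = [[4, 7]], Q = [[1, 2]].
Insert 1: 1 bumps 4 from row 1; 4 starts row 2. P = [[1, 7], [4]], Q = [[1, 2], [3]].
Insert 3: 3 bumps 7 from row 1; 7 appends to row 2. P = [[1, 3], [4, 7]], Q = [[1, 2], [3, 4]].
Insert 2: 2 bumps 3 from row 1; 3 bumps 4 from row 2; 4 starts row 3. P = [[1, 2], [3, 7], [4]], Q = [[1, 2], [3, 4], [5]].
Insert 5: appended to row 1. P = [[1, 2, 5], [3, 7], [4]], Q = [[1, 2, 6], [3, 4], [5]].
Insert 6: appended to row 1. P = [[1, 2, 5, 6], [3, 7], [4]], Q = [[1, 2, 6, 7], [3, 4], [5]].

So P = [[1, 2, 5, 6], [3, 7], [4]], Q = [[1, 2, 6, 7], [3, 4], [5]].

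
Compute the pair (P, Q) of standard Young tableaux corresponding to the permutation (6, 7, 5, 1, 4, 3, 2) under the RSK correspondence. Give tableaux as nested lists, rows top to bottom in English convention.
P = [[1, 2], [3, 7], [4], [5], [6]], Q = [[1, 2], [3, 5], [4], [6], [7]]

Insert each entry of the permutation into P by Schensted row insertion, recording in Q the position of each new cell.

After inserting 6: P = [[6]].
After inserting 7: P = [[6, 7]].
After inserting 5: P = [[5, 7], [6]].
After inserting 1: P = [[1, 7], [5], [6]].
After inserting 4: P = [[1, 4], [5, 7], [6]].
After inserting 3: P = [[1, 3], [4, 7], [5], [6]].
After inserting 2: P = [[1, 2], [3, 7], [4], [5], [6]].

So P = [[1, 2], [3, 7], [4], [5], [6]], Q = [[1, 2], [3, 5], [4], [6], [7]].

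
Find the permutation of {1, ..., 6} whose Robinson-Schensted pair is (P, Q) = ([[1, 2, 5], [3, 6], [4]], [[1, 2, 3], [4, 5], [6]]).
1 4 6 3 5 2

Reverse the RSK construction: for i from n down to 1, find the cell of Q containing i, remove the entry at that cell from P, and reverse-bump it up through P; the value ejected from row 1 is w(i).

Step i=6: Q has 6 at row 3, column 1; remove 4 from row 3 of P and reverse-bump: 4 enters row 2 and ejects 3; 3 enters row 1 and ejects 2. So w(6) = 2. P is now [[1, 3, 5], [4, 6]].
Step i=5: Q has 5 at row 2, column 2; remove 6 from row 2 of P and reverse-bump: 6 enters row 1 and ejects 5. So w(5) = 5. P is now [[1, 3, 6], [4]].
Step i=4: Q has 4 at row 2, column 1; remove 4 from row 2 of P and reverse-bump: 4 enters row 1 and ejects 3. So w(4) = 3. P is now [[1, 4, 6]].
Step i=3: Q has 3 at row 1, column 3; remove that cell from P, ejecting 6. So w(3) = 6. P is now [[1, 4]].
Step i=2: Q has 2 at row 1, column 2; remove that cell from P, ejecting 4. So w(2) = 4. P is now [[1]].
Step i=1: Q has 1 at row 1, column 1; remove that cell from P, ejecting 1. So w(1) = 1. P is now [].

So w = 1 4 6 3 5 2.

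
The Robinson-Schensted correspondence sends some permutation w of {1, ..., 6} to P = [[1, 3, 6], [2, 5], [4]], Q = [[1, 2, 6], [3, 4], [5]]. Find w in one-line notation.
4 5 2 3 1 6

Reverse the RSK construction: for i from n down to 1, find the cell of Q containing i, remove the entry at that cell from P, and reverse-bump it up through P; the value ejected from row 1 is w(i).

Step i=6: Q has 6 at row 1, column 3; remove that cell from P, ejecting 6. So w(6) = 6. P is now [[1, 3], [2, 5], [4]].
Step i=5: Q has 5 at row 3, column 1; remove 4 from row 3 of P and reverse-bump: 4 enters row 2 and ejects 2; 2 enters row 1 and ejects 1. So w(5) = 1. P is now [[2, 3], [4, 5]].
Step i=4: Q has 4 at row 2, column 2; remove 5 from row 2 of P and reverse-bump: 5 enters row 1 and ejects 3. So w(4) = 3. P is now [[2, 5], [4]].
Step i=3: Q has 3 at row 2, column 1; remove 4 from row 2 of P and reverse-bump: 4 enters row 1 and ejects 2. So w(3) = 2. P is now [[4, 5]].
Step i=2: Q has 2 at row 1, column 2; remove that cell from P, ejecting 5. So w(2) = 5. P is now [[4]].
Step i=1: Q has 1 at row 1, column 1; remove that cell from P, ejecting 4. So w(1) = 4. P is now [].

So w = 4 5 2 3 1 6.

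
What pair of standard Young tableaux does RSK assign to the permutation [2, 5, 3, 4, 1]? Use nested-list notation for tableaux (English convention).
P = [[1, 3, 4], [2], [5]], Q = [[1, 2, 4], [3], [5]]

Insert each entry of the permutation into P by Schensted row insertion, recording in Q the position of each new cell.

Insert 2: appended to row 1. P = [[2]], Q = [[1]].
Insert 5: appended to row 1. P = [[2, 5]], Q = [[1, 2]].
Insert 3: 3 bumps 5 from row 1; 5 starts row 2. P = [[2, 3], [5]], Q = [[1, 2], [3]].
Insert 4: appended to row 1. P = [[2, 3, 4], [5]], Q = [[1, 2, 4], [3]].
Insert 1: 1 bumps 2 from row 1; 2 bumps 5 from row 2; 5 starts row 3. P = [[1, 3, 4], [2], [5]], Q = [[1, 2, 4], [3], [5]].

So P = [[1, 3, 4], [2], [5]], Q = [[1, 2, 4], [3], [5]].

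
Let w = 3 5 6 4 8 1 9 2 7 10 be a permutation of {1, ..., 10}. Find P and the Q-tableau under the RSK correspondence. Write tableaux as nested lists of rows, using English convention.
P = [[1, 2, 6, 7, 9, 10], [3, 4, 8], [5]], Q = [[1, 2, 3, 5, 7, 10], [4, 8, 9], [6]]

Insert each entry of the permutation into P by Schensted row insertion, recording in Q the position of each new cell.

After inserting 3: P = [[3]].
After inserting 5: P = [[3, 5]].
After inserting 6: P = [[3, 5, 6]].
After inserting 4: P = [[3, 4, 6], [5]].
After inserting 8: P = [[3, 4, 6, 8], [5]].
After inserting 1: P = [[1, 4, 6, 8], [3], [5]].
After inserting 9: P = [[1, 4, 6, 8, 9], [3], [5]].
After inserting 2: P = [[1, 2, 6, 8, 9], [3, 4], [5]].
After inserting 7: P = [[1, 2, 6, 7, 9], [3, 4, 8], [5]].
After inserting 10: P = [[1, 2, 6, 7, 9, 10], [3, 4, 8], [5]].

So P = [[1, 2, 6, 7, 9, 10], [3, 4, 8], [5]], Q = [[1, 2, 3, 5, 7, 10], [4, 8, 9], [6]].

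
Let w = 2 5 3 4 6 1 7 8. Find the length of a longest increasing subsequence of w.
6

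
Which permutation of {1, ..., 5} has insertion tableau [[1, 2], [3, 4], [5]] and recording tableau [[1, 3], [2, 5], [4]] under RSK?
5 3 4 1 2

Reverse the RSK construction: for i from n down to 1, find the cell of Q containing i, remove the entry at that cell from P, and reverse-bump it up through P; the value ejected from row 1 is w(i).

Step i=5: Q has 5 at row 2, column 2; remove 4 from row 2 of P and reverse-bump: 4 enters row 1 and ejects 2. So w(5) = 2. P is now [[1, 4], [3], [5]].
Step i=4: Q has 4 at row 3, column 1; remove 5 from row 3 of P and reverse-bump: 5 enters row 2 and ejects 3; 3 enters row 1 and ejects 1. So w(4) = 1. P is now [[3, 4], [5]].
Step i=3: Q has 3 at row 1, column 2; remove that cell from P, ejecting 4. So w(3) = 4. P is now [[3], [5]].
Step i=2: Q has 2 at row 2, column 1; remove 5 from row 2 of P and reverse-bump: 5 enters row 1 and ejects 3. So w(2) = 3. P is now [[5]].
Step i=1: Q has 1 at row 1, column 1; remove that cell from P, ejecting 5. So w(1) = 5. P is now [].

So w = 5 3 4 1 2.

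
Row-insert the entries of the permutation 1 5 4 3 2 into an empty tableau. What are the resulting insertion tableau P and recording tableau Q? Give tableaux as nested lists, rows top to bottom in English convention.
P = [[1, 2], [3], [4], [5]], Q = [[1, 2], [3], [4], [5]]

Insert each entry of the permutation into P by Schensted row insertion, recording in Q the position of each new cell.

Insert 1: appended to row 1. P = [[1]], Q = [[1]].
Insert 5: appended to row 1. P = [[1, 5]], Q = [[1, 2]].
Insert 4: 4 bumps 5 from row 1; 5 starts row 2. P = [[1, 4], [5]], Q = [[1, 2], [3]].
Insert 3: 3 bumps 4 from row 1; 4 bumps 5 from row 2; 5 starts row 3. P = [[1, 3], [4], [5]], Q = [[1, 2], [3], [4]].
Insert 2: 2 bumps 3 from row 1; 3 bumps 4 from row 2; 4 bumps 5 from row 3; 5 starts row 4. P = [[1, 2], [3], [4], [5]], Q = [[1, 2], [3], [4], [5]].

So P = [[1, 2], [3], [4], [5]], Q = [[1, 2], [3], [4], [5]].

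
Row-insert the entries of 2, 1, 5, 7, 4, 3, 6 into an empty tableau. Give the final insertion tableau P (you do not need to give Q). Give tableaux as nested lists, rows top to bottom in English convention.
Insert 2: appended to row 1. P = [[2]].
Insert 1: 1 bumps 2 from row 1; 2 starts row 2. P = [[1], [2]].
Insert 5: appended to row 1. P = [[1, 5], [2]].
Insert 7: appended to row 1. P = [[1, 5, 7], [2]].
Insert 4: 4 bumps 5 from row 1; 5 appends to row 2. P = [[1, 4, 7], [2, 5]].
Insert 3: 3 bumps 4 from row 1; 4 bumps 5 from row 2; 5 starts row 3. P = [[1, 3, 7], [2, 4], [5]].
Insert 6: 6 bumps 7 from row 1; 7 appends to row 2. P = [[1, 3, 6], [2, 4, 7], [5]].

So P = [[1, 3, 6], [2, 4, 7], [5]].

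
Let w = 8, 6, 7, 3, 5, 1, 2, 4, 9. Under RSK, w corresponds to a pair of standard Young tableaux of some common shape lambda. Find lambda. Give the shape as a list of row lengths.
[4, 2, 2, 1]

Row-insert each entry into an empty tableau.

After inserting 8: P = [[8]].
After inserting 6: P = [[6], [8]].
After inserting 7: P = [[6, 7], [8]].
After inserting 3: P = [[3, 7], [6], [8]].
After inserting 5: P = [[3, 5], [6, 7], [8]].
After inserting 1: P = [[1, 5], [3, 7], [6], [8]].
After inserting 2: P = [[1, 2], [3, 5], [6, 7], [8]].
After inserting 4: P = [[1, 2, 4], [3, 5], [6, 7], [8]].
After inserting 9: P = [[1, 2, 4, 9], [3, 5], [6, 7], [8]].

The final insertion tableau P = [[1, 2, 4, 9], [3, 5], [6, 7], [8]] has shape [4, 2, 2, 1].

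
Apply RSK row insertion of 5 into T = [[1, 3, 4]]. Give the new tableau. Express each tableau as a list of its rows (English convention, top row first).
5 is larger than every entry of row 1, so it is appended to row 1. The new tableau is [[1, 3, 4, 5]].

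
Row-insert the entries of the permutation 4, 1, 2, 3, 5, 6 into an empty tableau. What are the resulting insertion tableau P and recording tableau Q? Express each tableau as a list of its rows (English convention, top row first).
Insert each entry of the permutation into P by Schensted row insertion, recording in Q the position of each new cell.

After inserting 4: P = [[4]].
After inserting 1: P = [[1], [4]].
After inserting 2: P = [[1, 2], [4]].
After inserting 3: P = [[1, 2, 3], [4]].
After inserting 5: P = [[1, 2, 3, 5], [4]].
After inserting 6: P = [[1, 2, 3, 5, 6], [4]].

So P = [[1, 2, 3, 5, 6], [4]], Q = [[1, 3, 4, 5, 6], [2]].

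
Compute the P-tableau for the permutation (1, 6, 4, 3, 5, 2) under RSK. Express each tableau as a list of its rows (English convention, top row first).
Insert 1: appended to row 1. P = [[1]].
Insert 6: appended to row 1. P = [[1, 6]].
Insert 4: 4 bumps 6 from row 1; 6 starts row 2. P = [[1, 4], [6]].
Insert 3: 3 bumps 4 from row 1; 4 bumps 6 from row 2; 6 starts row 3. P = [[1, 3], [4], [6]].
Insert 5: appended to row 1. P = [[1, 3, 5], [4], [6]].
Insert 2: 2 bumps 3 from row 1; 3 bumps 4 from row 2; 4 bumps 6 from row 3; 6 starts row 4. P = [[1, 2, 5], [3], [4], [6]].

So P = [[1, 2, 5], [3], [4], [6]].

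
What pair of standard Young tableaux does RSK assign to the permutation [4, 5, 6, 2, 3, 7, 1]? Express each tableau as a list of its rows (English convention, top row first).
Insert each entry of the permutation into P by Schensted row insertion, recording in Q the position of each new cell.

Insert 4: appended to row 1. P = [[4]].
Insert 5: appended to row 1. P = [[4, 5]].
Insert 6: appended to row 1. P = [[4, 5, 6]].
Insert 2: 2 bumps 4 from row 1; 4 starts row 2. P = [[2, 5, 6], [4]].
Insert 3: 3 bumps 5 from row 1; 5 appends to row 2. P = [[2, 3, 6], [4, 5]].
Insert 7: appended to row 1. P = [[2, 3, 6, 7], [4, 5]].
Insert 1: 1 bumps 2 from row 1; 2 bumps 4 from row 2; 4 starts row 3. P = [[1, 3, 6, 7], [2, 5], [4]].

So P = [[1, 3, 6, 7], [2, 5], [4]], Q = [[1, 2, 3, 6], [4, 5], [7]].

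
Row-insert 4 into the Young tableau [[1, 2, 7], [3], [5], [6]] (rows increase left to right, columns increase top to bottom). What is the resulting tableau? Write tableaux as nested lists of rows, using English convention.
[[1, 2, 4], [3, 7], [5], [6]]

In row 1, 4 replaces 7 (the leftmost entry greater than 4); 7 is bumped to row 2. 7 is appended to row 2. The new tableau is [[1, 2, 4], [3, 7], [5], [6]].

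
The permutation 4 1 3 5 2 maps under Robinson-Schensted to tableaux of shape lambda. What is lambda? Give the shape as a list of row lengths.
Row-insert each entry into an empty tableau.

After inserting 4: P = [[4]].
After inserting 1: P = [[1], [4]].
After inserting 3: P = [[1, 3], [4]].
After inserting 5: P = [[1, 3, 5], [4]].
After inserting 2: P = [[1, 2, 5], [3], [4]].

The final insertion tableau P = [[1, 2, 5], [3], [4]] has shape [3, 1, 1].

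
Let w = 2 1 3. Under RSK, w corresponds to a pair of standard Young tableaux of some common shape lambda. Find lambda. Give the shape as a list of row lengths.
[2, 1]

Row-insert each entry into an empty tableau.

After inserting 2: P = [[2]].
After inserting 1: P = [[1], [2]].
After inserting 3: P = [[1, 3], [2]].

The final insertion tableau P = [[1, 3], [2]] has shape [2, 1].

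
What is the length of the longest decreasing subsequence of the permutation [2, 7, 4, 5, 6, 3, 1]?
4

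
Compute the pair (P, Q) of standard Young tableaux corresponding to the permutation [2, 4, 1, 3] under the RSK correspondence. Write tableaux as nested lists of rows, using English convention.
Insert each entry of the permutation into P by Schensted row insertion, recording in Q the position of each new cell.

After inserting 2: P = [[2]].
After inserting 4: P = [[2, 4]].
After inserting 1: P = [[1, 4], [2]].
After inserting 3: P = [[1, 3], [2, 4]].

So P = [[1, 3], [2, 4]], Q = [[1, 2], [3, 4]].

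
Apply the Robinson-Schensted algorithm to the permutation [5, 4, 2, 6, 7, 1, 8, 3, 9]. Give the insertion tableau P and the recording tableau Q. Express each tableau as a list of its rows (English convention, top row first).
P = [[1, 3, 7, 8, 9], [2, 6], [4], [5]], Q = [[1, 4, 5, 7, 9], [2, 8], [3], [6]]

Insert each entry of the permutation into P by Schensted row insertion, recording in Q the position of each new cell.

Insert 5: appended to row 1. P = [[5]], Q = [[1]].
Insert 4: 4 bumps 5 from row 1; 5 starts row 2. P = [[4], [5]], Q = [[1], [2]].
Insert 2: 2 bumps 4 from row 1; 4 bumps 5 from row 2; 5 starts row 3. P = [[2], [4], [5]], Q = [[1], [2], [3]].
Insert 6: appended to row 1. P = [[2, 6], [4], [5]], Q = [[1, 4], [2], [3]].
Insert 7: appended to row 1. P = [[2, 6, 7], [4], [5]], Q = [[1, 4, 5], [2], [3]].
Insert 1: 1 bumps 2 from row 1; 2 bumps 4 from row 2; 4 bumps 5 from row 3; 5 starts row 4. P = [[1, 6, 7], [2], [4], [5]], Q = [[1, 4, 5], [2], [3], [6]].
Insert 8: appended to row 1. P = [[1, 6, 7, 8], [2], [4], [5]], Q = [[1, 4, 5, 7], [2], [3], [6]].
Insert 3: 3 bumps 6 from row 1; 6 appends to row 2. P = [[1, 3, 7, 8], [2, 6], [4], [5]], Q = [[1, 4, 5, 7], [2, 8], [3], [6]].
Insert 9: appended to row 1. P = [[1, 3, 7, 8, 9], [2, 6], [4], [5]], Q = [[1, 4, 5, 7, 9], [2, 8], [3], [6]].

So P = [[1, 3, 7, 8, 9], [2, 6], [4], [5]], Q = [[1, 4, 5, 7, 9], [2, 8], [3], [6]].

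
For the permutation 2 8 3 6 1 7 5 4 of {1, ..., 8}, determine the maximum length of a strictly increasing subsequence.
4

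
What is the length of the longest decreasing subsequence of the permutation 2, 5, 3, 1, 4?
3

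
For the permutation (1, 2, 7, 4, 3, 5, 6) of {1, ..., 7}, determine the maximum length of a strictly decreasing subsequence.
3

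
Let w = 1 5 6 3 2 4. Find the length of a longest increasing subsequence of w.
3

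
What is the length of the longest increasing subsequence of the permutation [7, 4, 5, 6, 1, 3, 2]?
3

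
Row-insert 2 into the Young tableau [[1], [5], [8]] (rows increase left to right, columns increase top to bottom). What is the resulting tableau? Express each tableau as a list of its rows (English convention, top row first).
[[1, 2], [5], [8]]

2 is larger than every entry of row 1, so it is appended to row 1. The new tableau is [[1, 2], [5], [8]].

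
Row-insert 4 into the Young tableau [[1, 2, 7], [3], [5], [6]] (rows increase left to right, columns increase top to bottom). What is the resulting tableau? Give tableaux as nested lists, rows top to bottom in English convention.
[[1, 2, 4], [3, 7], [5], [6]]

In row 1, 4 replaces 7 (the leftmost entry greater than 4); 7 is bumped to row 2. 7 is appended to row 2. The new tableau is [[1, 2, 4], [3, 7], [5], [6]].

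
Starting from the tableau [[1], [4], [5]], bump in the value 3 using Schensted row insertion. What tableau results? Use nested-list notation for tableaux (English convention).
3 is larger than every entry of row 1, so it is appended to row 1. The new tableau is [[1, 3], [4], [5]].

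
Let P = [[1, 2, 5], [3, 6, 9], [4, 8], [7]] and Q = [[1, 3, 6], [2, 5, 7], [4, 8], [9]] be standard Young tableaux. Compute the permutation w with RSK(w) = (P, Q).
Reverse the RSK construction: for i from n down to 1, find the cell of Q containing i, remove the entry at that cell from P, and reverse-bump it up through P; the value ejected from row 1 is w(i).

Step i=9: Q has 9 at row 4, column 1; remove 7 from row 4 of P and reverse-bump: 7 enters row 3 and ejects 4; 4 enters row 2 and ejects 3; 3 enters row 1 and ejects 2. So w(9) = 2. P is now [[1, 3, 5], [4, 6, 9], [7, 8]].
Step i=8: Q has 8 at row 3, column 2; remove 8 from row 3 of P and reverse-bump: 8 enters row 2 and ejects 6; 6 enters row 1 and ejects 5. So w(8) = 5. P is now [[1, 3, 6], [4, 8, 9], [7]].
Step i=7: Q has 7 at row 2, column 3; remove 9 from row 2 of P and reverse-bump: 9 enters row 1 and ejects 6. So w(7) = 6. P is now [[1, 3, 9], [4, 8], [7]].
Step i=6: Q has 6 at row 1, column 3; remove that cell from P, ejecting 9. So w(6) = 9. P is now [[1, 3], [4, 8], [7]].
Step i=5: Q has 5 at row 2, column 2; remove 8 from row 2 of P and reverse-bump: 8 enters row 1 and ejects 3. So w(5) = 3. P is now [[1, 8], [4], [7]].
Step i=4: Q has 4 at row 3, column 1; remove 7 from row 3 of P and reverse-bump: 7 enters row 2 and ejects 4; 4 enters row 1 and ejects 1. So w(4) = 1. P is now [[4, 8], [7]].
Step i=3: Q has 3 at row 1, column 2; remove that cell from P, ejecting 8. So w(3) = 8. P is now [[4], [7]].
Step i=2: Q has 2 at row 2, column 1; remove 7 from row 2 of P and reverse-bump: 7 enters row 1 and ejects 4. So w(2) = 4. P is now [[7]].
Step i=1: Q has 1 at row 1, column 1; remove that cell from P, ejecting 7. So w(1) = 7. P is now [].

So w = 7 4 8 1 3 9 6 5 2.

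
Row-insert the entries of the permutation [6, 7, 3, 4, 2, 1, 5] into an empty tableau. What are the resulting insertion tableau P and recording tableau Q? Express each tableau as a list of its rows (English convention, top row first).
Insert each entry of the permutation into P by Schensted row insertion, recording in Q the position of each new cell.

Insert 6: appended to row 1. P = [[6]], Q = [[1]].
Insert 7: appended to row 1. P = [[6, 7]], Q = [[1, 2]].
Insert 3: 3 bumps 6 from row 1; 6 starts row 2. P = [[3, 7], [6]], Q = [[1, 2], [3]].
Insert 4: 4 bumps 7 from row 1; 7 appends to row 2. P = [[3, 4], [6, 7]], Q = [[1, 2], [3, 4]].
Insert 2: 2 bumps 3 from row 1; 3 bumps 6 from row 2; 6 starts row 3. P = [[2, 4], [3, 7], [6]], Q = [[1, 2], [3, 4], [5]].
Insert 1: 1 bumps 2 from row 1; 2 bumps 3 from row 2; 3 bumps 6 from row 3; 6 starts row 4. P = [[1, 4], [2, 7], [3], [6]], Q = [[1, 2], [3, 4], [5], [6]].
Insert 5: appended to row 1. P = [[1, 4, 5], [2, 7], [3], [6]], Q = [[1, 2, 7], [3, 4], [5], [6]].

So P = [[1, 4, 5], [2, 7], [3], [6]], Q = [[1, 2, 7], [3, 4], [5], [6]].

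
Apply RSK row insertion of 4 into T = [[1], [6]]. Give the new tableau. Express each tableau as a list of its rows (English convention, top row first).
4 is larger than every entry of row 1, so it is appended to row 1. The new tableau is [[1, 4], [6]].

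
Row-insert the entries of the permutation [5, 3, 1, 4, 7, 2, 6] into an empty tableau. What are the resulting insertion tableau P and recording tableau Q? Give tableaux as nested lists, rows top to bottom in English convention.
Insert each entry of the permutation into P by Schensted row insertion, recording in Q the position of each new cell.

Insert 5: appended to row 1. P = [[5]], Q = [[1]].
Insert 3: 3 bumps 5 from row 1; 5 starts row 2. P = [[3], [5]], Q = [[1], [2]].
Insert 1: 1 bumps 3 from row 1; 3 bumps 5 from row 2; 5 starts row 3. P = [[1], [3], [5]], Q = [[1], [2], [3]].
Insert 4: appended to row 1. P = [[1, 4], [3], [5]], Q = [[1, 4], [2], [3]].
Insert 7: appended to row 1. P = [[1, 4, 7], [3], [5]], Q = [[1, 4, 5], [2], [3]].
Insert 2: 2 bumps 4 from row 1; 4 appends to row 2. P = [[1, 2, 7], [3, 4], [5]], Q = [[1, 4, 5], [2, 6], [3]].
Insert 6: 6 bumps 7 from row 1; 7 appends to row 2. P = [[1, 2, 6], [3, 4, 7], [5]], Q = [[1, 4, 5], [2, 6, 7], [3]].

So P = [[1, 2, 6], [3, 4, 7], [5]], Q = [[1, 4, 5], [2, 6, 7], [3]].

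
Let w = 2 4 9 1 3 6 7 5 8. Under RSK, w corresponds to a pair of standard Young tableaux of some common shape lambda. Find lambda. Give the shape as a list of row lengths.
Row-insert each entry into an empty tableau.

After inserting 2: P = [[2]].
After inserting 4: P = [[2, 4]].
After inserting 9: P = [[2, 4, 9]].
After inserting 1: P = [[1, 4, 9], [2]].
After inserting 3: P = [[1, 3, 9], [2, 4]].
After inserting 6: P = [[1, 3, 6], [2, 4, 9]].
After inserting 7: P = [[1, 3, 6, 7], [2, 4, 9]].
After inserting 5: P = [[1, 3, 5, 7], [2, 4, 6], [9]].
After inserting 8: P = [[1, 3, 5, 7, 8], [2, 4, 6], [9]].

The final insertion tableau P = [[1, 3, 5, 7, 8], [2, 4, 6], [9]] has shape [5, 3, 1].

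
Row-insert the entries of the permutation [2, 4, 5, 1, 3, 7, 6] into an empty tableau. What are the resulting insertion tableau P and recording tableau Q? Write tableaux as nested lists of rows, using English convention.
Insert each entry of the permutation into P by Schensted row insertion, recording in Q the position of each new cell.

Insert 2: appended to row 1. P = [[2]], Q = [[1]].
Insert 4: appended to row 1. P = [[2, 4]], Q = [[1, 2]].
Insert 5: appended to row 1. P = [[2, 4, 5]], Q = [[1, 2, 3]].
Insert 1: 1 bumps 2 from row 1; 2 starts row 2. P = [[1, 4, 5], [2]], Q = [[1, 2, 3], [4]].
Insert 3: 3 bumps 4 from row 1; 4 appends to row 2. P = [[1, 3, 5], [2, 4]], Q = [[1, 2, 3], [4, 5]].
Insert 7: appended to row 1. P = [[1, 3, 5, 7], [2, 4]], Q = [[1, 2, 3, 6], [4, 5]].
Insert 6: 6 bumps 7 from row 1; 7 appends to row 2. P = [[1, 3, 5, 6], [2, 4, 7]], Q = [[1, 2, 3, 6], [4, 5, 7]].

So P = [[1, 3, 5, 6], [2, 4, 7]], Q = [[1, 2, 3, 6], [4, 5, 7]].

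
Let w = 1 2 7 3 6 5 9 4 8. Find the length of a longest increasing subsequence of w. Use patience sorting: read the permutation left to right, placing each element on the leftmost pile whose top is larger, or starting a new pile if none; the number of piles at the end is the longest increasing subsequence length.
5

1: new pile. tops = [1]
2: new pile. tops = [1, 2]
7: new pile. tops = [1, 2, 7]
3: onto pile 3 (replacing 7). tops = [1, 2, 3]
6: new pile. tops = [1, 2, 3, 6]
5: onto pile 4 (replacing 6). tops = [1, 2, 3, 5]
9: new pile. tops = [1, 2, 3, 5, 9]
4: onto pile 4 (replacing 5). tops = [1, 2, 3, 4, 9]
8: onto pile 5 (replacing 9). tops = [1, 2, 3, 4, 8]

5 piles, so the longest increasing subsequence has length 5.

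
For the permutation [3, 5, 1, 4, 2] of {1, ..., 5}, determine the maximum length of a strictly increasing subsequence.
2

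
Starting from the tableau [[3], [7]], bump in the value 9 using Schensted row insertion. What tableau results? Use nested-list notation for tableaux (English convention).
[[3, 9], [7]]

9 is larger than every entry of row 1, so it is appended to row 1. The new tableau is [[3, 9], [7]].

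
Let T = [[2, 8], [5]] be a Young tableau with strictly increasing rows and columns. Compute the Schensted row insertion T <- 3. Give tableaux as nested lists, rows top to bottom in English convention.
[[2, 3], [5, 8]]

In row 1, 3 replaces 8 (the leftmost entry greater than 3); 8 is bumped to row 2. 8 is appended to row 2. The new tableau is [[2, 3], [5, 8]].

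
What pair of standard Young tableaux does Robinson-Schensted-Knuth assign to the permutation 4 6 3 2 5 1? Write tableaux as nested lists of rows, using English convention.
P = [[1, 5], [2, 6], [3], [4]], Q = [[1, 2], [3, 5], [4], [6]]

Insert each entry of the permutation into P by Schensted row insertion, recording in Q the position of each new cell.

Insert 4: appended to row 1. P = [[4]], Q = [[1]].
Insert 6: appended to row 1. P = [[4, 6]], Q = [[1, 2]].
Insert 3: 3 bumps 4 from row 1; 4 starts row 2. P = [[3, 6], [4]], Q = [[1, 2], [3]].
Insert 2: 2 bumps 3 from row 1; 3 bumps 4 from row 2; 4 starts row 3. P = [[2, 6], [3], [4]], Q = [[1, 2], [3], [4]].
Insert 5: 5 bumps 6 from row 1; 6 appends to row 2. P = [[2, 5], [3, 6], [4]], Q = [[1, 2], [3, 5], [4]].
Insert 1: 1 bumps 2 from row 1; 2 bumps 3 from row 2; 3 bumps 4 from row 3; 4 starts row 4. P = [[1, 5], [2, 6], [3], [4]], Q = [[1, 2], [3, 5], [4], [6]].

So P = [[1, 5], [2, 6], [3], [4]], Q = [[1, 2], [3, 5], [4], [6]].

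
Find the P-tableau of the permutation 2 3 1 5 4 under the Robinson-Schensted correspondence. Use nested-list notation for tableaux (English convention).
P = [[1, 3, 4], [2, 5]]

Insert 2: appended to row 1. P = [[2]].
Insert 3: appended to row 1. P = [[2, 3]].
Insert 1: 1 bumps 2 from row 1; 2 starts row 2. P = [[1, 3], [2]].
Insert 5: appended to row 1. P = [[1, 3, 5], [2]].
Insert 4: 4 bumps 5 from row 1; 5 appends to row 2. P = [[1, 3, 4], [2, 5]].

So P = [[1, 3, 4], [2, 5]].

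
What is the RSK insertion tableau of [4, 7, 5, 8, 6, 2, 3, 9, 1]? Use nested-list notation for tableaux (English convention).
P = [[1, 3, 6, 9], [2, 5], [4, 8], [7]]

After inserting 4: P = [[4]].
After inserting 7: P = [[4, 7]].
After inserting 5: P = [[4, 5], [7]].
After inserting 8: P = [[4, 5, 8], [7]].
After inserting 6: P = [[4, 5, 6], [7, 8]].
After inserting 2: P = [[2, 5, 6], [4, 8], [7]].
After inserting 3: P = [[2, 3, 6], [4, 5], [7, 8]].
After inserting 9: P = [[2, 3, 6, 9], [4, 5], [7, 8]].
After inserting 1: P = [[1, 3, 6, 9], [2, 5], [4, 8], [7]].

So P = [[1, 3, 6, 9], [2, 5], [4, 8], [7]].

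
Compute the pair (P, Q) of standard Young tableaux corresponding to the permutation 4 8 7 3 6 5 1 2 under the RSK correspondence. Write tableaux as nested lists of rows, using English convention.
Insert each entry of the permutation into P by Schensted row insertion, recording in Q the position of each new cell.

Insert 4: appended to row 1. P = [[4]], Q = [[1]].
Insert 8: appended to row 1. P = [[4, 8]], Q = [[1, 2]].
Insert 7: 7 bumps 8 from row 1; 8 starts row 2. P = [[4, 7], [8]], Q = [[1, 2], [3]].
Insert 3: 3 bumps 4 from row 1; 4 bumps 8 from row 2; 8 starts row 3. P = [[3, 7], [4], [8]], Q = [[1, 2], [3], [4]].
Insert 6: 6 bumps 7 from row 1; 7 appends to row 2. P = [[3, 6], [4, 7], [8]], Q = [[1, 2], [3, 5], [4]].
Insert 5: 5 bumps 6 from row 1; 6 bumps 7 from row 2; 7 bumps 8 from row 3; 8 starts row 4. P = [[3, 5], [4, 6], [7], [8]], Q = [[1, 2], [3, 5], [4], [6]].
Insert 1: 1 bumps 3 from row 1; 3 bumps 4 from row 2; 4 bumps 7 from row 3; 7 bumps 8 from row 4; 8 starts row 5. P = [[1, 5], [3, 6], [4], [7], [8]], Q = [[1, 2], [3, 5], [4], [6], [7]].
Insert 2: 2 bumps 5 from row 1; 5 bumps 6 from row 2; 6 appends to row 3. P = [[1, 2], [3, 5], [4, 6], [7], [8]], Q = [[1, 2], [3, 5], [4, 8], [6], [7]].

So P = [[1, 2], [3, 5], [4, 6], [7], [8]], Q = [[1, 2], [3, 5], [4, 8], [6], [7]].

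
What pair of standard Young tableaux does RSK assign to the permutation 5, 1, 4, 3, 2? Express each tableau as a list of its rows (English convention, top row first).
P = [[1, 2], [3], [4], [5]], Q = [[1, 3], [2], [4], [5]]

Insert each entry of the permutation into P by Schensted row insertion, recording in Q the position of each new cell.

After inserting 5: P = [[5]].
After inserting 1: P = [[1], [5]].
After inserting 4: P = [[1, 4], [5]].
After inserting 3: P = [[1, 3], [4], [5]].
After inserting 2: P = [[1, 2], [3], [4], [5]].

So P = [[1, 2], [3], [4], [5]], Q = [[1, 3], [2], [4], [5]].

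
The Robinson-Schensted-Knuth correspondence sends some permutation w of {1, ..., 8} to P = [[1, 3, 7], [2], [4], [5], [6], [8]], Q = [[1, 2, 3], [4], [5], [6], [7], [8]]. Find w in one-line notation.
2 6 8 7 5 4 3 1

Reverse the RSK construction: for i from n down to 1, find the cell of Q containing i, remove the entry at that cell from P, and reverse-bump it up through P; the value ejected from row 1 is w(i).

Step i=8: Q has 8 at row 6, column 1; remove 8 from row 6 of P and reverse-bump: 8 enters row 5 and ejects 6; 6 enters row 4 and ejects 5; 5 enters row 3 and ejects 4; 4 enters row 2 and ejects 2; 2 enters row 1 and ejects 1. So w(8) = 1. P is now [[2, 3, 7], [4], [5], [6], [8]].
Step i=7: Q has 7 at row 5, column 1; remove 8 from row 5 of P and reverse-bump: 8 enters row 4 and ejects 6; 6 enters row 3 and ejects 5; 5 enters row 2 and ejects 4; 4 enters row 1 and ejects 3. So w(7) = 3. P is now [[2, 4, 7], [5], [6], [8]].
Step i=6: Q has 6 at row 4, column 1; remove 8 from row 4 of P and reverse-bump: 8 enters row 3 and ejects 6; 6 enters row 2 and ejects 5; 5 enters row 1 and ejects 4. So w(6) = 4. P is now [[2, 5, 7], [6], [8]].
Step i=5: Q has 5 at row 3, column 1; remove 8 from row 3 of P and reverse-bump: 8 enters row 2 and ejects 6; 6 enters row 1 and ejects 5. So w(5) = 5. P is now [[2, 6, 7], [8]].
Step i=4: Q has 4 at row 2, column 1; remove 8 from row 2 of P and reverse-bump: 8 enters row 1 and ejects 7. So w(4) = 7. P is now [[2, 6, 8]].
Step i=3: Q has 3 at row 1, column 3; remove that cell from P, ejecting 8. So w(3) = 8. P is now [[2, 6]].
Step i=2: Q has 2 at row 1, column 2; remove that cell from P, ejecting 6. So w(2) = 6. P is now [[2]].
Step i=1: Q has 1 at row 1, column 1; remove that cell from P, ejecting 2. So w(1) = 2. P is now [].

So w = 2 6 8 7 5 4 3 1.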